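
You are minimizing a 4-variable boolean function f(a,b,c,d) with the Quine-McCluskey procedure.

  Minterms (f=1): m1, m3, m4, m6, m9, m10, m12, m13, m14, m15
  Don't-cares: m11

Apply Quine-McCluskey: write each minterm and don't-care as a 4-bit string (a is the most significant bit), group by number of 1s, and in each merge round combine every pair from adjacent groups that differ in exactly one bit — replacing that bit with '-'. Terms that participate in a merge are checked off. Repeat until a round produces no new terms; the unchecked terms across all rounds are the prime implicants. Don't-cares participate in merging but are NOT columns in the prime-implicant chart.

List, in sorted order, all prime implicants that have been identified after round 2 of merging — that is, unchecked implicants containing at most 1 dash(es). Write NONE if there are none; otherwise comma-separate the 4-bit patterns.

NONE

Round 0: 0001✓ 0011✓ 0100✓ 0110✓ 1001✓ 1010✓ 1011✓ 1100✓ 1101✓ 1110✓ 1111✓
Round 1: -001✓ -011✓ -100✓ -110✓ 00-1✓ 01-0✓ 1-01✓ 1-10✓ 1-11✓ 10-1✓ 101-✓ 11-0✓ 11-1✓ 110-✓ 111-✓
Round 2: -0-1 -1-0 1--1 1-1- 11--
PIs = {-0-1, -1-0, 1--1, 1-1-, 11--}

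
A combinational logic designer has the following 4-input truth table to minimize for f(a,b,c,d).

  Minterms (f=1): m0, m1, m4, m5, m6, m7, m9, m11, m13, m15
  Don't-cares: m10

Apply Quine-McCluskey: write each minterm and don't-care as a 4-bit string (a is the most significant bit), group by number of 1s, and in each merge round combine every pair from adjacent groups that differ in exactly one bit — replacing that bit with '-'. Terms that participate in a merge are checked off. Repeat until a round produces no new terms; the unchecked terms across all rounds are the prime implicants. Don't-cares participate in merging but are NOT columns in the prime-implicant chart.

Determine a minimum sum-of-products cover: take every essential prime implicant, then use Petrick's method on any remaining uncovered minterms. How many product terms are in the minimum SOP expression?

size-2^0 implicants → 0000(✓)  0001(✓)  0100(✓)  0101(✓)  0110(✓)  0111(✓)  1001(✓)  1010(✓)  1011(✓)  1101(✓)  1111(✓)
size-2^1 implicants → -001(✓)  -101(✓)  -111(✓)  0-00(✓)  0-01(✓)  000-(✓)  01-0(✓)  01-1(✓)  010-(✓)  011-(✓)  1-01(✓)  1-11(✓)  10-1(✓)  101-  11-1(✓)
size-2^2 implicants → --01  -1-1  0-0-  01--  1--1
Unchecked terms (primes): --01, -1-1, 0-0-, 01--, 1--1, 101-
Minterm coverage:
  m0 ⊆ 0-0- [E]
  m1 ⊆ --01,0-0-
  m4 ⊆ 0-0-,01--
  m5 ⊆ --01,-1-1,0-0-,01--
  m6 ⊆ 01-- [E]
  m7 ⊆ -1-1,01--
  m9 ⊆ --01,1--1
  m11 ⊆ 1--1,101-
  m13 ⊆ --01,-1-1,1--1
  m15 ⊆ -1-1,1--1
E = {0-0-, 01--}
Petrick residual → 1--1
Cover = a'c' + a'b + ad  |cover|=3

3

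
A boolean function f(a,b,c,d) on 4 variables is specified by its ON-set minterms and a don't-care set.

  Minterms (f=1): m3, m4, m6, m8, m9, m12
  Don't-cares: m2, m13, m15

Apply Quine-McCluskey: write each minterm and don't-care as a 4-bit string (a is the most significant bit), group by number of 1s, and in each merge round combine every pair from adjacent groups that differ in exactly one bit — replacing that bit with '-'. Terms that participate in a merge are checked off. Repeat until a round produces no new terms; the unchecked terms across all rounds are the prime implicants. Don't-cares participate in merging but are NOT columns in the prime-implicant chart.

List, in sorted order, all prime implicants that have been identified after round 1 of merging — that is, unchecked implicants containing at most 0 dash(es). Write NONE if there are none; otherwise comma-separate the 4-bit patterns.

NONE

size-2^0 implicants → 0010(✓)  0011(✓)  0100(✓)  0110(✓)  1000(✓)  1001(✓)  1100(✓)  1101(✓)  1111(✓)
size-2^1 implicants → -100  0-10  001-  01-0  1-00(✓)  1-01(✓)  100-(✓)  11-1  110-(✓)
size-2^2 implicants → 1-0-
Unchecked terms (primes): -100, 0-10, 001-, 01-0, 1-0-, 11-1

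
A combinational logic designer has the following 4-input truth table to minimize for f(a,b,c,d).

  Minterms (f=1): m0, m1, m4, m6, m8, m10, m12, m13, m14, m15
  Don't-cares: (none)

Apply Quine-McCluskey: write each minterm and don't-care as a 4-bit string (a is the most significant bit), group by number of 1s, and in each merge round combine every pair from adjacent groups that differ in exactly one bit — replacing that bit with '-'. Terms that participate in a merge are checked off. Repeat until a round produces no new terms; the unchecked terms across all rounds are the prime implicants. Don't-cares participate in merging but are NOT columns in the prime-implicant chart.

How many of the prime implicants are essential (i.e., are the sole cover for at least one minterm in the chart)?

Round 0: 0000✓ 0001✓ 0100✓ 0110✓ 1000✓ 1010✓ 1100✓ 1101✓ 1110✓ 1111✓
Round 1: -000✓ -100✓ -110✓ 0-00✓ 000- 01-0✓ 1-00✓ 1-10✓ 10-0✓ 11-0✓ 11-1✓ 110-✓ 111-✓
Round 2: --00 -1-0 1--0 11--
PIs = {--00, -1-0, 000-, 1--0, 11--}
Coverage chart:
  m0: --00,000-
  m1: 000- ←essential
  m4: --00,-1-0
  m6: -1-0 ←essential
  m8: --00,1--0
  m10: 1--0 ←essential
  m12: --00,-1-0,1--0,11--
  m13: 11-- ←essential
  m14: -1-0,1--0,11--
  m15: 11-- ←essential
Essential: -1-0, 000-, 1--0, 11--

4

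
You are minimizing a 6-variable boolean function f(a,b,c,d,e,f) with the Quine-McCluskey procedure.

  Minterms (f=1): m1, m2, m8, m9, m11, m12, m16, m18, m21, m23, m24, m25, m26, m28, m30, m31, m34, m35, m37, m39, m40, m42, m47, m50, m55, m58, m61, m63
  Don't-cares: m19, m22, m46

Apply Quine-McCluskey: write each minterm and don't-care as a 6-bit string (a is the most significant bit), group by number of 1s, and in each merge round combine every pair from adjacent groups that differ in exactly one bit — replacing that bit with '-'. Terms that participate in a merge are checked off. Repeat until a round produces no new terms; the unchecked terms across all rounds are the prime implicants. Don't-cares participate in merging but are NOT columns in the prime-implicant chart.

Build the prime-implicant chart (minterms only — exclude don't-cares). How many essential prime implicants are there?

[col 0] 000001*, 000010*, 001000*, 001001*, 001011*, 001100*, 010000*, 010010*, 010011*, 010101*, 010110*, 010111*, 011000*, 011001*, 011010*, 011100*, 011110*, 011111*, 100010*, 100011*, 100101*, 100111*, 101000*, 101010*, 101110*, 101111*, 110010*, 110111*, 111010*, 111101*, 111111*
[col 1] -00010*, -01000, -10010*, -10111*, -11010*, -11111*, 0-0010*, 0-1000*, 0-1001*, 0-1100*, 00-001, 001-00*, 0010-1, 00100-*, 01-000*, 01-010*, 01-110*, 01-111*, 010-10*, 010-11*, 0100-0*, 01001-*, 0101-1, 01011-*, 011-00*, 011-10*, 0110-0*, 01100-*, 0111-0*, 01111-*, 1-0010*, 1-0111*, 1-1010*, 1-1111*, 10-010*, 10-111*, 100-11, 10001-, 1001-1, 101-10, 1010-0, 10111-, 11-010*, 11-111*, 1111-1
[col 2] --0010, -1-010, -1-111, 0-1-00, 0-100-, 01--10, 01-0-0, 01-11-, 010-1-, 011--0, 1--010, 1--111
Prime implicants: --0010, -01000, -1-010, -1-111, 0-1-00, 0-100-, 00-001, 0010-1, 01--10, 01-0-0, 01-11-, 010-1-, 0101-1, 011--0, 1--010, 1--111, 100-11, 10001-, 1001-1, 101-10, 1010-0, 10111-, 1111-1
PI chart (minterm → PIs covering it):
  1 | 00-001  (sole → essential)
  2 | --0010  (sole → essential)
  8 | -01000,0-1-00,0-100-
  9 | 0-100-,00-001,0010-1
  11 | 0010-1  (sole → essential)
  12 | 0-1-00  (sole → essential)
  16 | 01-0-0  (sole → essential)
  18 | --0010,-1-010,01--10,01-0-0,010-1-
  21 | 0101-1  (sole → essential)
  23 | -1-111,01-11-,010-1-,0101-1
  24 | 0-1-00,0-100-,01-0-0,011--0
  25 | 0-100-  (sole → essential)
  26 | -1-010,01--10,01-0-0,011--0
  28 | 0-1-00,011--0
  30 | 01--10,01-11-,011--0
  31 | -1-111,01-11-
  34 | --0010,1--010,10001-
  35 | 100-11,10001-
  37 | 1001-1  (sole → essential)
  39 | 1--111,100-11,1001-1
  40 | -01000,1010-0
  42 | 1--010,101-10,1010-0
  47 | 1--111,10111-
  50 | --0010,-1-010,1--010
  55 | -1-111,1--111
  58 | -1-010,1--010
  61 | 1111-1  (sole → essential)
  63 | -1-111,1--111,1111-1
Essential prime implicants: --0010, 0-1-00, 0-100-, 00-001, 0010-1, 01-0-0, 0101-1, 1001-1, 1111-1

9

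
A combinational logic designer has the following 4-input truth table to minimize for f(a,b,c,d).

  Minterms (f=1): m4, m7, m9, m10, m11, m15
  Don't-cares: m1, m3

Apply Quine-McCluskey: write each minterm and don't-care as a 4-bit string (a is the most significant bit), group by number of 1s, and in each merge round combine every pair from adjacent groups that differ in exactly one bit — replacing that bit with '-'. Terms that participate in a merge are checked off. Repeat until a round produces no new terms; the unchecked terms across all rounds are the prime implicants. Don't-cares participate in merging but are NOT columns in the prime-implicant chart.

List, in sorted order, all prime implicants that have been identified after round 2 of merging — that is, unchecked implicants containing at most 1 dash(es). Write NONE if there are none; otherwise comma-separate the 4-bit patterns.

Round 0: 0001✓ 0011✓ 0100 0111✓ 1001✓ 1010✓ 1011✓ 1111✓
Round 1: -001✓ -011✓ -111✓ 0-11✓ 00-1✓ 1-11✓ 10-1✓ 101-
Round 2: --11 -0-1
PIs = {--11, -0-1, 0100, 101-}

0100, 101-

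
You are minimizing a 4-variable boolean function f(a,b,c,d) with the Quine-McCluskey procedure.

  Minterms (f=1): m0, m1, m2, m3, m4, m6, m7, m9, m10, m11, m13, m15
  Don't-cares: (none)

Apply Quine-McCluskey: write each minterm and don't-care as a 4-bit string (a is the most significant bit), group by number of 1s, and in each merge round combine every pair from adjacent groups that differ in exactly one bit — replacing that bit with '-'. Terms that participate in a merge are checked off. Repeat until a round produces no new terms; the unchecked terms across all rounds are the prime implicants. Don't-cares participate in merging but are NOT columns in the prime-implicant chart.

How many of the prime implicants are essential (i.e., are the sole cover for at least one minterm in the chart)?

3

[col 0] 0000*, 0001*, 0010*, 0011*, 0100*, 0110*, 0111*, 1001*, 1010*, 1011*, 1101*, 1111*
[col 1] -001*, -010*, -011*, -111*, 0-00*, 0-10*, 0-11*, 00-0*, 00-1*, 000-*, 001-*, 01-0*, 011-*, 1-01*, 1-11*, 10-1*, 101-*, 11-1*
[col 2] --11, -0-1, -01-, 0--0, 0-1-, 00--, 1--1
Prime implicants: --11, -0-1, -01-, 0--0, 0-1-, 00--, 1--1
PI chart (minterm → PIs covering it):
  0 | 0--0,00--
  1 | -0-1,00--
  2 | -01-,0--0,0-1-,00--
  3 | --11,-0-1,-01-,0-1-,00--
  4 | 0--0  (sole → essential)
  6 | 0--0,0-1-
  7 | --11,0-1-
  9 | -0-1,1--1
  10 | -01-  (sole → essential)
  11 | --11,-0-1,-01-,1--1
  13 | 1--1  (sole → essential)
  15 | --11,1--1
Essential prime implicants: -01-, 0--0, 1--1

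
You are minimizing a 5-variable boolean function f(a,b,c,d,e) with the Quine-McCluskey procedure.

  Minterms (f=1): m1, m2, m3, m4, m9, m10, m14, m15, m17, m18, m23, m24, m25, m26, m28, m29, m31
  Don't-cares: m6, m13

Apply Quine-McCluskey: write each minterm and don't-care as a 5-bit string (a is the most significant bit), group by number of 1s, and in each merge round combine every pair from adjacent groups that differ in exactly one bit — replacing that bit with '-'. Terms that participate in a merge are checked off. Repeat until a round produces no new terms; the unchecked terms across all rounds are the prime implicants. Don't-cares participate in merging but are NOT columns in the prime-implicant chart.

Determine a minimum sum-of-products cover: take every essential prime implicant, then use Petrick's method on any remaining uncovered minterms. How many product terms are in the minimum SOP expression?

size-2^0 implicants → 00001(✓)  00010(✓)  00011(✓)  00100(✓)  00110(✓)  01001(✓)  01010(✓)  01101(✓)  01110(✓)  01111(✓)  10001(✓)  10010(✓)  10111(✓)  11000(✓)  11001(✓)  11010(✓)  11100(✓)  11101(✓)  11111(✓)
size-2^1 implicants → -0001(✓)  -0010(✓)  -1001(✓)  -1010(✓)  -1101(✓)  -1111(✓)  0-001(✓)  0-010(✓)  0-110(✓)  00-10(✓)  000-1  0001-  001-0  01-01(✓)  01-10(✓)  011-1(✓)  0111-  1-001(✓)  1-010(✓)  1-111  11-00(✓)  11-01(✓)  110-0  1100-(✓)  111-1(✓)  1110-(✓)
size-2^2 implicants → --001  --010  -1-01  -11-1  0--10  11-0-
Unchecked terms (primes): --001, --010, -1-01, -11-1, 0--10, 000-1, 0001-, 001-0, 0111-, 1-111, 11-0-, 110-0
Minterm coverage:
  m1 ⊆ --001,000-1
  m2 ⊆ --010,0--10,0001-
  m3 ⊆ 000-1,0001-
  m4 ⊆ 001-0 [E]
  m9 ⊆ --001,-1-01
  m10 ⊆ --010,0--10
  m14 ⊆ 0--10,0111-
  m15 ⊆ -11-1,0111-
  m17 ⊆ --001 [E]
  m18 ⊆ --010 [E]
  m23 ⊆ 1-111 [E]
  m24 ⊆ 11-0-,110-0
  m25 ⊆ --001,-1-01,11-0-
  m26 ⊆ --010,110-0
  m28 ⊆ 11-0- [E]
  m29 ⊆ -1-01,-11-1,11-0-
  m31 ⊆ -11-1,1-111
E = {--001, --010, 001-0, 1-111, 11-0-}
Petrick residual → 000-1, 0111-
Cover = c'd'e + c'de' + a'b'c'e + a'b'ce' + a'bcd + acde + abd'  |cover|=7

7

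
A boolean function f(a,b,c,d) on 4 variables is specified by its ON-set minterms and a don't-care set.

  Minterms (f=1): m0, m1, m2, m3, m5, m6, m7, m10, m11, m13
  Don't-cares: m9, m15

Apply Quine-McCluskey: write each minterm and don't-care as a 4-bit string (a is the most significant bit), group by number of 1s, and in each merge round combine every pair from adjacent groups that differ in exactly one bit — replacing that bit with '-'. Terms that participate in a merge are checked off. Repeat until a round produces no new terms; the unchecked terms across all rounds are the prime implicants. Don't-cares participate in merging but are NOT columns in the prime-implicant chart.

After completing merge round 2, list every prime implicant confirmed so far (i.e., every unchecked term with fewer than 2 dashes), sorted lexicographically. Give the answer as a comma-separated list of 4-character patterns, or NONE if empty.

NONE

size-2^0 implicants → 0000(✓)  0001(✓)  0010(✓)  0011(✓)  0101(✓)  0110(✓)  0111(✓)  1001(✓)  1010(✓)  1011(✓)  1101(✓)  1111(✓)
size-2^1 implicants → -001(✓)  -010(✓)  -011(✓)  -101(✓)  -111(✓)  0-01(✓)  0-10(✓)  0-11(✓)  00-0(✓)  00-1(✓)  000-(✓)  001-(✓)  01-1(✓)  011-(✓)  1-01(✓)  1-11(✓)  10-1(✓)  101-(✓)  11-1(✓)
size-2^2 implicants → --01(✓)  --11(✓)  -0-1(✓)  -01-  -1-1(✓)  0--1(✓)  0-1-  00--  1--1(✓)
size-2^3 implicants → ---1
Unchecked terms (primes): ---1, -01-, 0-1-, 00--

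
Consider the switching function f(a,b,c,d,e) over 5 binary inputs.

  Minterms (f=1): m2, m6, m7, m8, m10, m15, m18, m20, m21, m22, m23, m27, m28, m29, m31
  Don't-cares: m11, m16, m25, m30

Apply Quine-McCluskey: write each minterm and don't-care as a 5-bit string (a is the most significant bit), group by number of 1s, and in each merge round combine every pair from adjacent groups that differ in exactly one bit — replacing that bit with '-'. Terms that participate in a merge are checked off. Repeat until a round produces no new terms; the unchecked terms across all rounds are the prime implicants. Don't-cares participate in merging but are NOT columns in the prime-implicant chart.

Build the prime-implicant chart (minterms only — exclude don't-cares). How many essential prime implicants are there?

Round 0: 00010✓ 00110✓ 00111✓ 01000✓ 01010✓ 01011✓ 01111✓ 10000✓ 10010✓ 10100✓ 10101✓ 10110✓ 10111✓ 11001✓ 11011✓ 11100✓ 11101✓ 11110✓ 11111✓
Round 1: -0010✓ -0110✓ -0111✓ -1011✓ -1111✓ 0-010 0-111✓ 00-10✓ 0011-✓ 01-11✓ 010-0 0101- 1-100✓ 1-101✓ 1-110✓ 1-111✓ 10-00✓ 10-10✓ 100-0✓ 101-0✓ 101-1✓ 1010-✓ 1011-✓ 11-01✓ 11-11✓ 110-1✓ 111-0✓ 111-1✓ 1110-✓ 1111-✓
Round 2: --111 -0-10 -011- -1-11 1-1-0✓ 1-1-1✓ 1-10-✓ 1-11-✓ 10--0 101--✓ 11--1 111--✓
Round 3: 1-1--
PIs = {--111, -0-10, -011-, -1-11, 0-010, 010-0, 0101-, 1-1--, 10--0, 11--1}
Coverage chart:
  m2: -0-10,0-010
  m6: -0-10,-011-
  m7: --111,-011-
  m8: 010-0 ←essential
  m10: 0-010,010-0,0101-
  m15: --111,-1-11
  m18: -0-10,10--0
  m20: 1-1--,10--0
  m21: 1-1-- ←essential
  m22: -0-10,-011-,1-1--,10--0
  m23: --111,-011-,1-1--
  m27: -1-11,11--1
  m28: 1-1-- ←essential
  m29: 1-1--,11--1
  m31: --111,-1-11,1-1--,11--1
Essential: 010-0, 1-1--

2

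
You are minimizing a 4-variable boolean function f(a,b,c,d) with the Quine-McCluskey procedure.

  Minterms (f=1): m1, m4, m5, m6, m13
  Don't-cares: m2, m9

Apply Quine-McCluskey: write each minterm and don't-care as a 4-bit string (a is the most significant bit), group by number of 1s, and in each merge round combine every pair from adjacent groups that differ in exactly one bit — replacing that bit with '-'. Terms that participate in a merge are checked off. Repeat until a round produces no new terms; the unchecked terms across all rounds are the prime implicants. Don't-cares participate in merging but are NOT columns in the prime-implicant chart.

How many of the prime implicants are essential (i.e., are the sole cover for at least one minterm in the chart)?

1

Round 0: 0001✓ 0010✓ 0100✓ 0101✓ 0110✓ 1001✓ 1101✓
Round 1: -001✓ -101✓ 0-01✓ 0-10 01-0 010- 1-01✓
Round 2: --01
PIs = {--01, 0-10, 01-0, 010-}
Coverage chart:
  m1: --01 ←essential
  m4: 01-0,010-
  m5: --01,010-
  m6: 0-10,01-0
  m13: --01 ←essential
Essential: --01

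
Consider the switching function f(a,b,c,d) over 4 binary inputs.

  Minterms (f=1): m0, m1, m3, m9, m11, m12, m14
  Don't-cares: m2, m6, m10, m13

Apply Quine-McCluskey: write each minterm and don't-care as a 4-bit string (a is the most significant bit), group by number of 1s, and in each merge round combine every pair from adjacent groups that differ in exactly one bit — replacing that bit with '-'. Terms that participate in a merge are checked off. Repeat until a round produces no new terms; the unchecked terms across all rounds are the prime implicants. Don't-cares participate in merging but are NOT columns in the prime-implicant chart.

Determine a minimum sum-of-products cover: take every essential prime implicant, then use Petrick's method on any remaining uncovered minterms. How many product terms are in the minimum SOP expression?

size-2^0 implicants → 0000(✓)  0001(✓)  0010(✓)  0011(✓)  0110(✓)  1001(✓)  1010(✓)  1011(✓)  1100(✓)  1101(✓)  1110(✓)
size-2^1 implicants → -001(✓)  -010(✓)  -011(✓)  -110(✓)  0-10(✓)  00-0(✓)  00-1(✓)  000-(✓)  001-(✓)  1-01  1-10(✓)  10-1(✓)  101-(✓)  11-0  110-
size-2^2 implicants → --10  -0-1  -01-  00--
Unchecked terms (primes): --10, -0-1, -01-, 00--, 1-01, 11-0, 110-
Minterm coverage:
  m0 ⊆ 00-- [E]
  m1 ⊆ -0-1,00--
  m3 ⊆ -0-1,-01-,00--
  m9 ⊆ -0-1,1-01
  m11 ⊆ -0-1,-01-
  m12 ⊆ 11-0,110-
  m14 ⊆ --10,11-0
E = {00--}
Petrick residual → -0-1, 11-0
Cover = b'd + a'b' + abd'  |cover|=3

3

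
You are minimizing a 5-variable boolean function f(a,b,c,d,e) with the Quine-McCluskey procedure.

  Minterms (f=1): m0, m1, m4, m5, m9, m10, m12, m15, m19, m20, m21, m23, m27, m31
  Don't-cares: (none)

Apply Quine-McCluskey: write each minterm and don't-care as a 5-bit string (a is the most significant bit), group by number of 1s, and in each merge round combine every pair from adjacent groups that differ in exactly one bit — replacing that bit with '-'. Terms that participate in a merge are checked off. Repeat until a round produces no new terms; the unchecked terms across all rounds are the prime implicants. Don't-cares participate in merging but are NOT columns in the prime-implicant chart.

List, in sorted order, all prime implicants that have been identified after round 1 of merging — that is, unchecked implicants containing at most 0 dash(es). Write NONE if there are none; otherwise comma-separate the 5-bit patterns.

Round 0: 00000✓ 00001✓ 00100✓ 00101✓ 01001✓ 01010 01100✓ 01111✓ 10011✓ 10100✓ 10101✓ 10111✓ 11011✓ 11111✓
Round 1: -0100✓ -0101✓ -1111 0-001 0-100 00-00✓ 00-01✓ 0000-✓ 0010-✓ 1-011✓ 1-111✓ 10-11✓ 101-1 1010-✓ 11-11✓
Round 2: -010- 00-0- 1--11
PIs = {-010-, -1111, 0-001, 0-100, 00-0-, 01010, 1--11, 101-1}

01010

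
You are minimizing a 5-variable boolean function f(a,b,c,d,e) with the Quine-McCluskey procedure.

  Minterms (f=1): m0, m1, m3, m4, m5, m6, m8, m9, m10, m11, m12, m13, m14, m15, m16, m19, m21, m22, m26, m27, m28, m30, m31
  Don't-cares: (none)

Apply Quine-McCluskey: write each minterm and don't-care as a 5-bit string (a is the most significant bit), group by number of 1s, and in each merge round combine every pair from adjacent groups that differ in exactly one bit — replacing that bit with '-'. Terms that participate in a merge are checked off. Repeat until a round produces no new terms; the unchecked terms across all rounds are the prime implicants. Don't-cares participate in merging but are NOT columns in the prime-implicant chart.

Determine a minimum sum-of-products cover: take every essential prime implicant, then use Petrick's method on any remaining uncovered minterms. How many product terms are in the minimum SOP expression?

7

[col 0] 00000*, 00001*, 00011*, 00100*, 00101*, 00110*, 01000*, 01001*, 01010*, 01011*, 01100*, 01101*, 01110*, 01111*, 10000*, 10011*, 10101*, 10110*, 11010*, 11011*, 11100*, 11110*, 11111*
[col 1] -0000, -0011*, -0101, -0110*, -1010*, -1011*, -1100*, -1110*, -1111*, 0-000*, 0-001*, 0-011*, 0-100*, 0-101*, 0-110*, 00-00*, 00-01*, 000-1*, 0000-*, 001-0*, 0010-*, 01-00*, 01-01*, 01-10*, 01-11*, 010-0*, 010-1*, 0100-*, 0101-*, 011-0*, 011-1*, 0110-*, 0111-*, 1-011*, 1-110*, 11-10*, 11-11*, 1101-*, 111-0*, 1111-*
[col 2] --011, --110, -1-10*, -1-11*, -101-*, -11-0, -111-*, 0--00*, 0--01*, 0-0-1, 0-00-*, 0-1-0, 0-10-*, 00-0-*, 01--0*, 01--1*, 01-0-*, 01-1-*, 010--*, 011--*, 11-1-*
[col 3] -1-1-, 0--0-, 01---
Prime implicants: --011, --110, -0000, -0101, -1-1-, -11-0, 0--0-, 0-0-1, 0-1-0, 01---
PI chart (minterm → PIs covering it):
  0 | -0000,0--0-
  1 | 0--0-,0-0-1
  3 | --011,0-0-1
  4 | 0--0-,0-1-0
  5 | -0101,0--0-
  6 | --110,0-1-0
  8 | 0--0-,01---
  9 | 0--0-,0-0-1,01---
  10 | -1-1-,01---
  11 | --011,-1-1-,0-0-1,01---
  12 | -11-0,0--0-,0-1-0,01---
  13 | 0--0-,01---
  14 | --110,-1-1-,-11-0,0-1-0,01---
  15 | -1-1-,01---
  16 | -0000  (sole → essential)
  19 | --011  (sole → essential)
  21 | -0101  (sole → essential)
  22 | --110  (sole → essential)
  26 | -1-1-  (sole → essential)
  27 | --011,-1-1-
  28 | -11-0  (sole → essential)
  30 | --110,-1-1-,-11-0
  31 | -1-1-  (sole → essential)
Essential prime implicants: --011, --110, -0000, -0101, -1-1-, -11-0
Petrick residual → 0--0-
Minimum SOP uses 7 PIs: c'de + cde' + b'c'd'e' + b'cd'e + bd + bce' + a'd'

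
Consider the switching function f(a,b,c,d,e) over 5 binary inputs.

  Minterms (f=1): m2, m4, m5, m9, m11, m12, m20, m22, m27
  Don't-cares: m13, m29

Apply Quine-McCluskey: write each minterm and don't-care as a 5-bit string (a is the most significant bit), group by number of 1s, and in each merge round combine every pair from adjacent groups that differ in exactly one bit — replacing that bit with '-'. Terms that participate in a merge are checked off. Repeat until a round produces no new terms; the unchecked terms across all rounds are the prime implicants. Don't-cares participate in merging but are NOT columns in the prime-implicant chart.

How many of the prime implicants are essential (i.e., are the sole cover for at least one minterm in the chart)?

4

[col 0] 00010, 00100*, 00101*, 01001*, 01011*, 01100*, 01101*, 10100*, 10110*, 11011*, 11101*
[col 1] -0100, -1011, -1101, 0-100*, 0-101*, 0010-*, 01-01, 010-1, 0110-*, 101-0
[col 2] 0-10-
Prime implicants: -0100, -1011, -1101, 0-10-, 00010, 01-01, 010-1, 101-0
PI chart (minterm → PIs covering it):
  2 | 00010  (sole → essential)
  4 | -0100,0-10-
  5 | 0-10-  (sole → essential)
  9 | 01-01,010-1
  11 | -1011,010-1
  12 | 0-10-  (sole → essential)
  20 | -0100,101-0
  22 | 101-0  (sole → essential)
  27 | -1011  (sole → essential)
Essential prime implicants: -1011, 0-10-, 00010, 101-0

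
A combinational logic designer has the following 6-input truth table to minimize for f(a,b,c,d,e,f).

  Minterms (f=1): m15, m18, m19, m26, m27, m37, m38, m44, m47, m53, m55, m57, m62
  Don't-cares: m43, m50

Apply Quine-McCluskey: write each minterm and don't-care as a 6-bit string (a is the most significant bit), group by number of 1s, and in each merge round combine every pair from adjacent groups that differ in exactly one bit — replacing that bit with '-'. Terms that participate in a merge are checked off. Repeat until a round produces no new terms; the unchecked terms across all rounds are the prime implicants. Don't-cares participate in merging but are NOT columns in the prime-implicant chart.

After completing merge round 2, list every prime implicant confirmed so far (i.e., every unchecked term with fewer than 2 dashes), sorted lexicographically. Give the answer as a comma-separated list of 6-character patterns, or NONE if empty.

-01111, -10010, 1-0101, 100110, 101-11, 101100, 1101-1, 111001, 111110

Round 0: 001111✓ 010010✓ 010011✓ 011010✓ 011011✓ 100101✓ 100110 101011✓ 101100 101111✓ 110010✓ 110101✓ 110111✓ 111001 111110
Round 1: -01111 -10010 01-010✓ 01-011✓ 01001-✓ 01101-✓ 1-0101 101-11 1101-1
Round 2: 01-01-
PIs = {-01111, -10010, 01-01-, 1-0101, 100110, 101-11, 101100, 1101-1, 111001, 111110}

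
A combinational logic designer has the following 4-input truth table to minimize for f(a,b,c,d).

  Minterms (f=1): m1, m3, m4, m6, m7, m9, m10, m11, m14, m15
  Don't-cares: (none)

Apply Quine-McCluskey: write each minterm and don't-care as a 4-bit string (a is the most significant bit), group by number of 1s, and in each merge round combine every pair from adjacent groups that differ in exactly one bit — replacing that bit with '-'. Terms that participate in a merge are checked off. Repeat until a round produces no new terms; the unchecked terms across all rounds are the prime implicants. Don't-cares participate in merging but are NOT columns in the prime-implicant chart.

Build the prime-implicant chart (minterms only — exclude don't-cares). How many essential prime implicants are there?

size-2^0 implicants → 0001(✓)  0011(✓)  0100(✓)  0110(✓)  0111(✓)  1001(✓)  1010(✓)  1011(✓)  1110(✓)  1111(✓)
size-2^1 implicants → -001(✓)  -011(✓)  -110(✓)  -111(✓)  0-11(✓)  00-1(✓)  01-0  011-(✓)  1-10(✓)  1-11(✓)  10-1(✓)  101-(✓)  111-(✓)
size-2^2 implicants → --11  -0-1  -11-  1-1-
Unchecked terms (primes): --11, -0-1, -11-, 01-0, 1-1-
Minterm coverage:
  m1 ⊆ -0-1 [E]
  m3 ⊆ --11,-0-1
  m4 ⊆ 01-0 [E]
  m6 ⊆ -11-,01-0
  m7 ⊆ --11,-11-
  m9 ⊆ -0-1 [E]
  m10 ⊆ 1-1- [E]
  m11 ⊆ --11,-0-1,1-1-
  m14 ⊆ -11-,1-1-
  m15 ⊆ --11,-11-,1-1-
E = {-0-1, 01-0, 1-1-}

3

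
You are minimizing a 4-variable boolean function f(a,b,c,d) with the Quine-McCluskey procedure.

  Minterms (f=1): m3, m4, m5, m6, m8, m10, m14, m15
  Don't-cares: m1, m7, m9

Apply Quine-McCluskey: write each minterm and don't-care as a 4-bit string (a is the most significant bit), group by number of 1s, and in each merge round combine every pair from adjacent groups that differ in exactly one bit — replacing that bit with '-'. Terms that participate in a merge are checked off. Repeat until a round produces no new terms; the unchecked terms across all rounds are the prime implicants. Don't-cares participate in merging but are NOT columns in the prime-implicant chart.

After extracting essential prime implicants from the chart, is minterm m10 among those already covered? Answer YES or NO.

NO

size-2^0 implicants → 0001(✓)  0011(✓)  0100(✓)  0101(✓)  0110(✓)  0111(✓)  1000(✓)  1001(✓)  1010(✓)  1110(✓)  1111(✓)
size-2^1 implicants → -001  -110(✓)  -111(✓)  0-01(✓)  0-11(✓)  00-1(✓)  01-0(✓)  01-1(✓)  010-(✓)  011-(✓)  1-10  10-0  100-  111-(✓)
size-2^2 implicants → -11-  0--1  01--
Unchecked terms (primes): -001, -11-, 0--1, 01--, 1-10, 10-0, 100-
Minterm coverage:
  m3 ⊆ 0--1 [E]
  m4 ⊆ 01-- [E]
  m5 ⊆ 0--1,01--
  m6 ⊆ -11-,01--
  m8 ⊆ 10-0,100-
  m10 ⊆ 1-10,10-0
  m14 ⊆ -11-,1-10
  m15 ⊆ -11- [E]
E = {-11-, 0--1, 01--}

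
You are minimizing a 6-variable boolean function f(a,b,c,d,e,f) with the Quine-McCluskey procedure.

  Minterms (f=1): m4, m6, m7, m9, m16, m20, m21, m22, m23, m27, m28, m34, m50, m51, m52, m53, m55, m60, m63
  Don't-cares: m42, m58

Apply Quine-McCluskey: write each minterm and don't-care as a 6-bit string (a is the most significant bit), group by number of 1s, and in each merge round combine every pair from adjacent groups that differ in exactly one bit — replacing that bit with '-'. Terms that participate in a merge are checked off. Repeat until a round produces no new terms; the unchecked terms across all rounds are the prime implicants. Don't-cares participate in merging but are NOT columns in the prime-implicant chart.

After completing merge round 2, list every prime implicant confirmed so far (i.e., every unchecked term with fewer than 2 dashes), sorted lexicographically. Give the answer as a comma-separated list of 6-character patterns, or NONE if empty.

Round 0: 000100✓ 000110✓ 000111✓ 001001 010000✓ 010100✓ 010101✓ 010110✓ 010111✓ 011011 011100✓ 100010✓ 101010✓ 110010✓ 110011✓ 110100✓ 110101✓ 110111✓ 111010✓ 111100✓ 111111✓
Round 1: -10100✓ -10101✓ -10111✓ -11100✓ 0-0100✓ 0-0110✓ 0-0111✓ 0001-0✓ 00011-✓ 01-100✓ 010-00 0101-0✓ 0101-1✓ 01010-✓ 01011-✓ 1-0010✓ 1-1010✓ 10-010✓ 11-010✓ 11-100✓ 11-111 110-11 11001- 1101-1✓ 11010-✓
Round 2: -1-100 -101-1 -1010- 0-01-0 0-011- 0101-- 1--010
PIs = {-1-100, -101-1, -1010-, 0-01-0, 0-011-, 001001, 010-00, 0101--, 011011, 1--010, 11-111, 110-11, 11001-}

001001, 010-00, 011011, 11-111, 110-11, 11001-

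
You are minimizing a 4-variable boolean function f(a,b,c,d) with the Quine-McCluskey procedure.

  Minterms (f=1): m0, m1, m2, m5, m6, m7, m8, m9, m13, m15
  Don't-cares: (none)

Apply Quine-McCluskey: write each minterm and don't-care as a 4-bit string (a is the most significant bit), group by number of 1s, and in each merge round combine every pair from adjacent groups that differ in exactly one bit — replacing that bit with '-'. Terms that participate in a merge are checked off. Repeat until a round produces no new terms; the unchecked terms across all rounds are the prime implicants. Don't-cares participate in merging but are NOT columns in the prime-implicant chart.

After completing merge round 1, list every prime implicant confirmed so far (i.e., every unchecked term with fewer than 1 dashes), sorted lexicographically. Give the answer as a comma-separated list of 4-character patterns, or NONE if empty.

size-2^0 implicants → 0000(✓)  0001(✓)  0010(✓)  0101(✓)  0110(✓)  0111(✓)  1000(✓)  1001(✓)  1101(✓)  1111(✓)
size-2^1 implicants → -000(✓)  -001(✓)  -101(✓)  -111(✓)  0-01(✓)  0-10  00-0  000-(✓)  01-1(✓)  011-  1-01(✓)  100-(✓)  11-1(✓)
size-2^2 implicants → --01  -00-  -1-1
Unchecked terms (primes): --01, -00-, -1-1, 0-10, 00-0, 011-

NONE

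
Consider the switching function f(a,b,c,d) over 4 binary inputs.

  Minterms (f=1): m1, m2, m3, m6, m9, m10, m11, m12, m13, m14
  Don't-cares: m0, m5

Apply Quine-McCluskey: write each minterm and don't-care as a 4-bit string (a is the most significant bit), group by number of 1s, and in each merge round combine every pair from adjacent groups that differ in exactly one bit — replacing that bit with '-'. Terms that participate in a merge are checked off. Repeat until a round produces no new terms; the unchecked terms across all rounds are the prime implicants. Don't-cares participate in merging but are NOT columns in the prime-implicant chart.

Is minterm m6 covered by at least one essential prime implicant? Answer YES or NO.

size-2^0 implicants → 0000(✓)  0001(✓)  0010(✓)  0011(✓)  0101(✓)  0110(✓)  1001(✓)  1010(✓)  1011(✓)  1100(✓)  1101(✓)  1110(✓)
size-2^1 implicants → -001(✓)  -010(✓)  -011(✓)  -101(✓)  -110(✓)  0-01(✓)  0-10(✓)  00-0(✓)  00-1(✓)  000-(✓)  001-(✓)  1-01(✓)  1-10(✓)  10-1(✓)  101-(✓)  11-0  110-
size-2^2 implicants → --01  --10  -0-1  -01-  00--
Unchecked terms (primes): --01, --10, -0-1, -01-, 00--, 11-0, 110-
Minterm coverage:
  m1 ⊆ --01,-0-1,00--
  m2 ⊆ --10,-01-,00--
  m3 ⊆ -0-1,-01-,00--
  m6 ⊆ --10 [E]
  m9 ⊆ --01,-0-1
  m10 ⊆ --10,-01-
  m11 ⊆ -0-1,-01-
  m12 ⊆ 11-0,110-
  m13 ⊆ --01,110-
  m14 ⊆ --10,11-0
E = {--10}

YES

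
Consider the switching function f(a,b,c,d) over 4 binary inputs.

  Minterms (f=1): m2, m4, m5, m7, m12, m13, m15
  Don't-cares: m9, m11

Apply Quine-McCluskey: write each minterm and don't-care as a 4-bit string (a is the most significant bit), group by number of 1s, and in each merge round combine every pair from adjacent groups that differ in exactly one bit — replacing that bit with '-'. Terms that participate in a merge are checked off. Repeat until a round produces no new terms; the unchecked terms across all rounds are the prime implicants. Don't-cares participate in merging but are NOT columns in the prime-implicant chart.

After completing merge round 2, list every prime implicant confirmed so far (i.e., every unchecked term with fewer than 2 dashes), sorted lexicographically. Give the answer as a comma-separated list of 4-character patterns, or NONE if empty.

Round 0: 0010 0100✓ 0101✓ 0111✓ 1001✓ 1011✓ 1100✓ 1101✓ 1111✓
Round 1: -100✓ -101✓ -111✓ 01-1✓ 010-✓ 1-01✓ 1-11✓ 10-1✓ 11-1✓ 110-✓
Round 2: -1-1 -10- 1--1
PIs = {-1-1, -10-, 0010, 1--1}

0010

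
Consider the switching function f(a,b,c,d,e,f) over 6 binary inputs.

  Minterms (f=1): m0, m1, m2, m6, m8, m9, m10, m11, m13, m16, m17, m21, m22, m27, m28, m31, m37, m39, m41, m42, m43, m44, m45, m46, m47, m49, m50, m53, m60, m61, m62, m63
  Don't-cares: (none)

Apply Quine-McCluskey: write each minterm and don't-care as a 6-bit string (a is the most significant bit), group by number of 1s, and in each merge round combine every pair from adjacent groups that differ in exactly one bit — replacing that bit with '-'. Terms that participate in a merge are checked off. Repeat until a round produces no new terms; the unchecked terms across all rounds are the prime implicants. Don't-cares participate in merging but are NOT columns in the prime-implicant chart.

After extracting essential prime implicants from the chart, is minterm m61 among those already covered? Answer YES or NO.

[col 0] 000000*, 000001*, 000010*, 000110*, 001000*, 001001*, 001010*, 001011*, 001101*, 010000*, 010001*, 010101*, 010110*, 011011*, 011100*, 011111*, 100101*, 100111*, 101001*, 101010*, 101011*, 101100*, 101101*, 101110*, 101111*, 110001*, 110010, 110101*, 111100*, 111101*, 111110*, 111111*
[col 1] -01001*, -01010*, -01011*, -01101*, -10001*, -10101*, -11100, -11111, 0-0000*, 0-0001*, 0-0110, 0-1011, 00-000*, 00-001*, 00-010*, 000-10, 0000-0*, 00000-*, 001-01*, 0010-0*, 0010-1*, 00100-*, 00101-*, 010-01*, 01000-*, 011-11, 1-0101*, 1-1100*, 1-1101*, 1-1110*, 1-1111*, 10-101*, 10-111*, 1001-1*, 101-01*, 101-10*, 101-11*, 1010-1*, 10101-*, 1011-0*, 1011-1*, 10110-*, 10111-*, 11-101*, 110-01*, 1111-0*, 1111-1*, 11110-*, 11111-*
[col 2] -01-01, -010-1, -0101-, -10-01, 0-000-, 00-0-0, 00-00-, 0010--, 1--101, 1-11-0*, 1-11-1*, 1-110-*, 1-111-*, 10-1-1, 101--1, 101-1-, 1011--*, 1111--*
[col 3] 1-11--
Prime implicants: -01-01, -010-1, -0101-, -10-01, -11100, -11111, 0-000-, 0-0110, 0-1011, 00-0-0, 00-00-, 000-10, 0010--, 011-11, 1--101, 1-11--, 10-1-1, 101--1, 101-1-, 110010
PI chart (minterm → PIs covering it):
  0 | 0-000-,00-0-0,00-00-
  1 | 0-000-,00-00-
  2 | 00-0-0,000-10
  6 | 0-0110,000-10
  8 | 00-0-0,00-00-,0010--
  9 | -01-01,-010-1,00-00-,0010--
  10 | -0101-,00-0-0,0010--
  11 | -010-1,-0101-,0-1011,0010--
  13 | -01-01  (sole → essential)
  16 | 0-000-  (sole → essential)
  17 | -10-01,0-000-
  21 | -10-01  (sole → essential)
  22 | 0-0110  (sole → essential)
  27 | 0-1011,011-11
  28 | -11100  (sole → essential)
  31 | -11111,011-11
  37 | 1--101,10-1-1
  39 | 10-1-1  (sole → essential)
  41 | -01-01,-010-1,101--1
  42 | -0101-,101-1-
  43 | -010-1,-0101-,101--1,101-1-
  44 | 1-11--  (sole → essential)
  45 | -01-01,1--101,1-11--,10-1-1,101--1
  46 | 1-11--,101-1-
  47 | 1-11--,10-1-1,101--1,101-1-
  49 | -10-01  (sole → essential)
  50 | 110010  (sole → essential)
  53 | -10-01,1--101
  60 | -11100,1-11--
  61 | 1--101,1-11--
  62 | 1-11--  (sole → essential)
  63 | -11111,1-11--
Essential prime implicants: -01-01, -10-01, -11100, 0-000-, 0-0110, 1-11--, 10-1-1, 110010

YES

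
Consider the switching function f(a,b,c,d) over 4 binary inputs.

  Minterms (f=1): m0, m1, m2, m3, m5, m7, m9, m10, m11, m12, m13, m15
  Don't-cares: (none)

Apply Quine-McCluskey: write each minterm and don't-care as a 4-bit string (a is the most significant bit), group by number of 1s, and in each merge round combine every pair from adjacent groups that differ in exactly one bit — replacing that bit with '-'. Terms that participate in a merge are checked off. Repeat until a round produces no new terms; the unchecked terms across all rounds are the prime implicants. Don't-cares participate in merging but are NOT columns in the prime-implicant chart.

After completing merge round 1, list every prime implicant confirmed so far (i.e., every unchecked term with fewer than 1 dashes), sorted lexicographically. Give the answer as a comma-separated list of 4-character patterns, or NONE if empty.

[col 0] 0000*, 0001*, 0010*, 0011*, 0101*, 0111*, 1001*, 1010*, 1011*, 1100*, 1101*, 1111*
[col 1] -001*, -010*, -011*, -101*, -111*, 0-01*, 0-11*, 00-0*, 00-1*, 000-*, 001-*, 01-1*, 1-01*, 1-11*, 10-1*, 101-*, 11-1*, 110-
[col 2] --01*, --11*, -0-1*, -01-, -1-1*, 0--1*, 00--, 1--1*
[col 3] ---1
Prime implicants: ---1, -01-, 00--, 110-

NONE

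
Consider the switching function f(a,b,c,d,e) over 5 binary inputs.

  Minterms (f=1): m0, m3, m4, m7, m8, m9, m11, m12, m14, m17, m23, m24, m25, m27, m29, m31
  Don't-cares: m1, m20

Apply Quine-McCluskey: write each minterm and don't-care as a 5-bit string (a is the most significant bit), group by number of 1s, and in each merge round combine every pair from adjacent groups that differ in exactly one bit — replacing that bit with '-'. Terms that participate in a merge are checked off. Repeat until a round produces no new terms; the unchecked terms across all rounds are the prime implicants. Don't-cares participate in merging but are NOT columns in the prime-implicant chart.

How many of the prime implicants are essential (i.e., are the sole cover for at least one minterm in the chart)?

Round 0: 00000✓ 00001✓ 00011✓ 00100✓ 00111✓ 01000✓ 01001✓ 01011✓ 01100✓ 01110✓ 10001✓ 10100✓ 10111✓ 11000✓ 11001✓ 11011✓ 11101✓ 11111✓
Round 1: -0001✓ -0100 -0111 -1000✓ -1001✓ -1011✓ 0-000✓ 0-001✓ 0-011✓ 0-100✓ 00-00✓ 00-11 000-1✓ 0000-✓ 01-00✓ 010-1✓ 0100-✓ 011-0 1-001✓ 1-111 11-01✓ 11-11✓ 110-1✓ 1100-✓ 111-1✓
Round 2: --001 -10-1 -100- 0--00 0-0-1 0-00- 11--1
PIs = {--001, -0100, -0111, -10-1, -100-, 0--00, 0-0-1, 0-00-, 00-11, 011-0, 1-111, 11--1}
Coverage chart:
  m0: 0--00,0-00-
  m3: 0-0-1,00-11
  m4: -0100,0--00
  m7: -0111,00-11
  m8: -100-,0--00,0-00-
  m9: --001,-10-1,-100-,0-0-1,0-00-
  m11: -10-1,0-0-1
  m12: 0--00,011-0
  m14: 011-0 ←essential
  m17: --001 ←essential
  m23: -0111,1-111
  m24: -100- ←essential
  m25: --001,-10-1,-100-,11--1
  m27: -10-1,11--1
  m29: 11--1 ←essential
  m31: 1-111,11--1
Essential: --001, -100-, 011-0, 11--1

4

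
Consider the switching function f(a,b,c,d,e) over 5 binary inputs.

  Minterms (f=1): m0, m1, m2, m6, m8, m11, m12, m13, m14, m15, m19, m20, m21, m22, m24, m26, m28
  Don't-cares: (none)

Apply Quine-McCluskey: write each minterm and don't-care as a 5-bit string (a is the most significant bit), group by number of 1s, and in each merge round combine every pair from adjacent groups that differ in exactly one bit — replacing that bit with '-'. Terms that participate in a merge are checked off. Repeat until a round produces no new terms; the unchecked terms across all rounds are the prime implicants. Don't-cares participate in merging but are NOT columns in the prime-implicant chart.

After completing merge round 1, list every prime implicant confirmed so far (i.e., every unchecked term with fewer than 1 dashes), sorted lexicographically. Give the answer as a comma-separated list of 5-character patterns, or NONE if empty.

10011

size-2^0 implicants → 00000(✓)  00001(✓)  00010(✓)  00110(✓)  01000(✓)  01011(✓)  01100(✓)  01101(✓)  01110(✓)  01111(✓)  10011  10100(✓)  10101(✓)  10110(✓)  11000(✓)  11010(✓)  11100(✓)
size-2^1 implicants → -0110  -1000(✓)  -1100(✓)  0-000  0-110  00-10  000-0  0000-  01-00(✓)  01-11  011-0(✓)  011-1(✓)  0110-(✓)  0111-(✓)  1-100  101-0  1010-  11-00(✓)  110-0
size-2^2 implicants → -1-00  011--
Unchecked terms (primes): -0110, -1-00, 0-000, 0-110, 00-10, 000-0, 0000-, 01-11, 011--, 1-100, 10011, 101-0, 1010-, 110-0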